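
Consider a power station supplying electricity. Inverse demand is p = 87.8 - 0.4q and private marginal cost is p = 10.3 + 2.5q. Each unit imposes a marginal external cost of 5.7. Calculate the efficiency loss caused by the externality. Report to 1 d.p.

Market equilibrium (private): 10.3 + 2.5q = 87.8 - 0.4q → q_m = 26.7241.
Social marginal cost = private MC + MEC = 16.0 + 2.5q.
Set SMC = demand: 16.0 + 2.5q = 87.8 - 0.4q → q* = 24.7586.
The loss is the area between SMC and demand from q* to q_m; with linear curves that's a triangle of height MEC(q_m).
DWL = ½ × 1.9655 × 5.7000 = 5.6017.

DWL = 5.6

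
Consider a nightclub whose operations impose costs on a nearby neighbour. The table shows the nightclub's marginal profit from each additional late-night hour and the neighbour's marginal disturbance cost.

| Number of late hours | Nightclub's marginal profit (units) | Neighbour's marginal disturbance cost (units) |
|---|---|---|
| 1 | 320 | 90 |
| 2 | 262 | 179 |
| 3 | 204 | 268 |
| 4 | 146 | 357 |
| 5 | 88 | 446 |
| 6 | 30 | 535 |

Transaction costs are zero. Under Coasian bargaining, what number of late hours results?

Bargaining reaches the level where marginal profit last exceeds marginal disturbance cost.
That holds through level 2 (262 ≥ 179) but not at 3 (204 < 268).

2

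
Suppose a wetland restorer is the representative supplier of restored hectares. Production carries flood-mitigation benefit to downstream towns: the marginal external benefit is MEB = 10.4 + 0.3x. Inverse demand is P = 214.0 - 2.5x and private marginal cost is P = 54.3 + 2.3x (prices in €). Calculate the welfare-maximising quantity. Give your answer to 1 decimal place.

x* = 37.8

Social marginal cost = private MC − MEB = 43.9 + 2.0x.
Set SMC = demand: 43.9 + 2.0x = 214.0 - 2.5x → x* = 37.8000.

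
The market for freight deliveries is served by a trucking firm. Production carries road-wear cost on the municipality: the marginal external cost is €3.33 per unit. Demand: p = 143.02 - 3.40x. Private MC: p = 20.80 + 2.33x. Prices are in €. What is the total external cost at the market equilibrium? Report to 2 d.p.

€71.03

Market equilibrium (private): 20.80 + 2.33x = 143.02 - 3.40x → x_m = 21.3298.
Total external cost = MEC × x_m = 3.33 × 21.3298 = 71.0282.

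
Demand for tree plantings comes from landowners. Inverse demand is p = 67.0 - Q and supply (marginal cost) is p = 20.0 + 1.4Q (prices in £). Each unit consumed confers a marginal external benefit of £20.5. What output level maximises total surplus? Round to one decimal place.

Social marginal benefit = demand + MEB = 87.5 - Q.
Set SMB = MC: 87.5 - Q = 20.0 + 1.4Q → Q* = 28.1250.

Q* = 28.1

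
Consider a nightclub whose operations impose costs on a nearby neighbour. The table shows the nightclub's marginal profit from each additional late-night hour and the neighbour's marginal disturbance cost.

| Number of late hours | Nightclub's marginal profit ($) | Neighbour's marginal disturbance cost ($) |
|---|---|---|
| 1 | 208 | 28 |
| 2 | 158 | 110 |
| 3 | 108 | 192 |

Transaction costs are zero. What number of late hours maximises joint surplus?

2

Bargaining reaches the level where marginal profit last exceeds marginal disturbance cost.
That holds through level 2 (158 ≥ 110) but not at 3 (108 < 192).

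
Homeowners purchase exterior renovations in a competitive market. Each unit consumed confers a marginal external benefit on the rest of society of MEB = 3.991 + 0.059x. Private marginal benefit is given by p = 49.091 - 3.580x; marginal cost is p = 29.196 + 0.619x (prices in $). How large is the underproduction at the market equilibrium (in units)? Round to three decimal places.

1.032 units

Market equilibrium (private): 29.196 + 0.619x = 49.091 - 3.580x → x_m = 4.7380.
Social marginal benefit = demand + MEB = 53.082 - 3.521x.
Set SMB = MC: 53.082 - 3.521x = 29.196 + 0.619x → x* = 5.7696.
Gap = |4.7380 − 5.7696| = 1.0316.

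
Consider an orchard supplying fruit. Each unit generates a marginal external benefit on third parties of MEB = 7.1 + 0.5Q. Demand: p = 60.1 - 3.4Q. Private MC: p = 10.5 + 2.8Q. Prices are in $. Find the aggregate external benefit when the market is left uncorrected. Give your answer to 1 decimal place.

$72.8

Market equilibrium (private): 10.5 + 2.8Q = 60.1 - 3.4Q → Q_m = 8.0000.
Total external benefit = ∫₀^{Q_m} (7.1 + 0.5Q) dQ = 7.1×8.0000 + ½×0.5×8.0000² = 72.8000.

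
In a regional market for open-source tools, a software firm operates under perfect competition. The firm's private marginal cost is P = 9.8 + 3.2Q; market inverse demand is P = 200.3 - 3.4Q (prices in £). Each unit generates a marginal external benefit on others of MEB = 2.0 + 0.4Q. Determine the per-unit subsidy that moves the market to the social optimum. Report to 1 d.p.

subsidy = £14.4 per unit

Social marginal cost = private MC − MEB = 7.8 + 2.8Q.
Set SMC = demand: 7.8 + 2.8Q = 200.3 - 3.4Q → Q* = 31.0484.
The Pigouvian subsidy equals MEB at Q*: 2.0 + 0.4×31.0484 = 14.4194.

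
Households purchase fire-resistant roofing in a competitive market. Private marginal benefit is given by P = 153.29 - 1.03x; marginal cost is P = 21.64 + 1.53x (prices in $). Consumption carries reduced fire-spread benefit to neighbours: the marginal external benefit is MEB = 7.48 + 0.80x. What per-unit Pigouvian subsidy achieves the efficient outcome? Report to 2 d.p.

Social marginal benefit = demand + MEB = 160.77 - 0.23x.
Set SMB = MC: 160.77 - 0.23x = 21.64 + 1.53x → x* = 79.0511.
The Pigouvian subsidy equals MEB at x*: 7.48 + 0.80×79.0511 = 70.7209.

subsidy = $70.72 per unit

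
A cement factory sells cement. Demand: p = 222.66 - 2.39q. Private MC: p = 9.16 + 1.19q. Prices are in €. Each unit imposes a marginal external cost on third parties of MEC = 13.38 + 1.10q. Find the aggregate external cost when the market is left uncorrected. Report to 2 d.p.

Market equilibrium (private): 9.16 + 1.19q = 222.66 - 2.39q → q_m = 59.6369.
Total external cost = ∫₀^{q_m} (13.38 + 1.10q) dq = 13.38×59.6369 + ½×1.10×59.6369² = 2754.0496.

€2754.05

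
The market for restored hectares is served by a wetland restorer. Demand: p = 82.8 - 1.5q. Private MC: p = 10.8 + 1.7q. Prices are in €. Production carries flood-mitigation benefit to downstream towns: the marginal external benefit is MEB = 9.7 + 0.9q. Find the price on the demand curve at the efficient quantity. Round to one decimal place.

P = €29.5

Social marginal cost = private MC − MEB = 1.1 + 0.8q.
Set SMC = demand: 1.1 + 0.8q = 82.8 - 1.5q → q* = 35.5217.
Consumer price on the demand curve at q*: 82.8 − 1.5×35.5217 = 29.5175.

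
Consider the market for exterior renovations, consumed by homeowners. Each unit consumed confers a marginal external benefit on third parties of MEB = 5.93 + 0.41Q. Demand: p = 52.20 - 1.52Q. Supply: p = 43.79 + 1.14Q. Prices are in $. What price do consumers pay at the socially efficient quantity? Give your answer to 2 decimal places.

Social marginal benefit = demand + MEB = 58.13 - 1.11Q.
Set SMB = MC: 58.13 - 1.11Q = 43.79 + 1.14Q → Q* = 6.3733.
Consumer price on the demand curve at Q*: 52.20 − 1.52×6.3733 = 42.5126.

P = $42.51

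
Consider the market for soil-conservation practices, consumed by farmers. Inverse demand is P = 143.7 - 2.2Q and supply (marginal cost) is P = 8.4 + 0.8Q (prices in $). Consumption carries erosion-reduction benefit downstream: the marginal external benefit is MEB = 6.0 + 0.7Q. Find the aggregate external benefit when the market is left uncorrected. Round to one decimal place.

Market equilibrium (private): 8.4 + 0.8Q = 143.7 - 2.2Q → Q_m = 45.1000.
Total external benefit = ∫₀^{Q_m} (6.0 + 0.7Q) dQ = 6.0×45.1000 + ½×0.7×45.1000² = 982.5035.

$982.5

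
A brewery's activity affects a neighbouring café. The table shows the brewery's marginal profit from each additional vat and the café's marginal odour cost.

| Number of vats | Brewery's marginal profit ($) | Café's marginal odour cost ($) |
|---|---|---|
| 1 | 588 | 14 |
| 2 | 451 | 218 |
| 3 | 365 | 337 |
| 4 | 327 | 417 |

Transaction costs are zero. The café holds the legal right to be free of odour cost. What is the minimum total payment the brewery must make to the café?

$569

Efficient level: marginal profit ≥ marginal odour cost through level 3, so k* = 3.
With the café holding the right, the brewery must at least compensate total damage at k*: 14 + 218 + 337 = 569.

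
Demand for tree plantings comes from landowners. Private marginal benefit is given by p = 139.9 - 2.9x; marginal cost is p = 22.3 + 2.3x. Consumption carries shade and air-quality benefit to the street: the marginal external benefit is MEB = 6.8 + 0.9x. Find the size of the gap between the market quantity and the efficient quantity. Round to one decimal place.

6.3 units

Market equilibrium (private): 22.3 + 2.3x = 139.9 - 2.9x → x_m = 22.6154.
Social marginal benefit = demand + MEB = 146.7 - 2.0x.
Set SMB = MC: 146.7 - 2.0x = 22.3 + 2.3x → x* = 28.9302.
Gap = |22.6154 − 28.9302| = 6.3148.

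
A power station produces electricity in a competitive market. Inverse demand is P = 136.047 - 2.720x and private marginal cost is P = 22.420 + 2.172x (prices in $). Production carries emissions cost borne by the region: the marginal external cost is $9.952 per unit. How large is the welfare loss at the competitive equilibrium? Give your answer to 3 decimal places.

Market equilibrium (private): 22.420 + 2.172x = 136.047 - 2.720x → x_m = 23.2271.
Social marginal cost = private MC + MEC = 32.372 + 2.172x.
Set SMC = demand: 32.372 + 2.172x = 136.047 - 2.720x → x* = 21.1928.
The loss is the area between SMC and demand from x* to x_m; with linear curves that's a triangle of height MEC(x_m).
DWL = ½ × 2.0343 × 9.9520 = 10.1227.

DWL = $10.123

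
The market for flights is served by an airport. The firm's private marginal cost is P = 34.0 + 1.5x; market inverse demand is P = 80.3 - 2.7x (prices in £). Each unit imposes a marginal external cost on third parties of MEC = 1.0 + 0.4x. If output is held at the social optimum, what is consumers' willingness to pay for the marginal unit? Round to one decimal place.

P = £53.7

Social marginal cost = private MC + MEC = 35.0 + 1.9x.
Set SMC = demand: 35.0 + 1.9x = 80.3 - 2.7x → x* = 9.8478.
Consumer price on the demand curve at x*: 80.3 − 2.7×9.8478 = 53.7109.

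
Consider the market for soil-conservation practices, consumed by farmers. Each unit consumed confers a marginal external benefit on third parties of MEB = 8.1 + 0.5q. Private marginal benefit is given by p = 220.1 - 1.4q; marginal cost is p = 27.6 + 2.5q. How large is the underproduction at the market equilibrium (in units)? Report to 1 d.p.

Market equilibrium (private): 27.6 + 2.5q = 220.1 - 1.4q → q_m = 49.3590.
Social marginal benefit = demand + MEB = 228.2 - 0.9q.
Set SMB = MC: 228.2 - 0.9q = 27.6 + 2.5q → q* = 59.0000.
Gap = |49.3590 − 59.0000| = 9.6410.

9.6 units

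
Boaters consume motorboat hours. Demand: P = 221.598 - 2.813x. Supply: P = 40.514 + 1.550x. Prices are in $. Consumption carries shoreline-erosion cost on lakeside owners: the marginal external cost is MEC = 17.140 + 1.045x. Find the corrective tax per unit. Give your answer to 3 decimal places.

Social marginal benefit = demand − MEC = 204.458 - 3.858x.
Set SMB = MC: 204.458 - 3.858x = 40.514 + 1.550x → x* = 30.3151.
The Pigouvian tax equals MEC at x*: 17.140 + 1.045×30.3151 = 48.8193.

tax = $48.819 per unit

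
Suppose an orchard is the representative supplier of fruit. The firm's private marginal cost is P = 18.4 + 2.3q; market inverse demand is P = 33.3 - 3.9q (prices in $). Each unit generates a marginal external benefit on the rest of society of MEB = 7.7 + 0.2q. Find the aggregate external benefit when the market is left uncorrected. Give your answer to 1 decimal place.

Market equilibrium (private): 18.4 + 2.3q = 33.3 - 3.9q → q_m = 2.4032.
Total external benefit = ∫₀^{q_m} (7.7 + 0.2q) dq = 7.7×2.4032 + ½×0.2×2.4032² = 19.0822.

$19.1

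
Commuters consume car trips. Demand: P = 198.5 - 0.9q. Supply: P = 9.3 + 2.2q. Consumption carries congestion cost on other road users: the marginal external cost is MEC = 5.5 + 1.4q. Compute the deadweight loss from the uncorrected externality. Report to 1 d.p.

DWL = 919.0

Market equilibrium (private): 9.3 + 2.2q = 198.5 - 0.9q → q_m = 61.0323.
Social marginal benefit = demand − MEC = 193.0 - 2.3q.
Set SMB = MC: 193.0 - 2.3q = 9.3 + 2.2q → q* = 40.8222.
The welfare-loss triangle has base |q_m − q*| and height MEC(q_m) (the vertical gap between SMB and MC is zero at q* and MEC at q_m).
DWL = ½ × 20.2101 × 90.9452 = 919.0058.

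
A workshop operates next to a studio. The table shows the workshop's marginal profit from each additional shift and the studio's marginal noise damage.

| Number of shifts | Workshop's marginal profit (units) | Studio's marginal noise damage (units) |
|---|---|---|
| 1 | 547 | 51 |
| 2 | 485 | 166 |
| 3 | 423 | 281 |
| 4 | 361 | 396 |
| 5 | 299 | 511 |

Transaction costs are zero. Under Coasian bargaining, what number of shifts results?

Bargaining reaches the level where marginal profit last exceeds marginal noise damage.
That holds through level 3 (423 ≥ 281) but not at 4 (361 < 396).

3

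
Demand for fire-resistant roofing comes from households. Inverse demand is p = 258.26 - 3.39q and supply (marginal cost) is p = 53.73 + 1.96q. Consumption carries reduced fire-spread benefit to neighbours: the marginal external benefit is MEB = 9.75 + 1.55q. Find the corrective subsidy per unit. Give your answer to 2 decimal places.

subsidy = 97.15 per unit

Social marginal benefit = demand + MEB = 268.01 - 1.84q.
Set SMB = MC: 268.01 - 1.84q = 53.73 + 1.96q → q* = 56.3895.
The Pigouvian subsidy equals MEB at q*: 9.75 + 1.55×56.3895 = 97.1537.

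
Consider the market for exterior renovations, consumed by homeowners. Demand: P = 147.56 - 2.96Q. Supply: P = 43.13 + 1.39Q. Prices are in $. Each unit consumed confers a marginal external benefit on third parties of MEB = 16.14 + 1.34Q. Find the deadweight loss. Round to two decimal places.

Market equilibrium (private): 43.13 + 1.39Q = 147.56 - 2.96Q → Q_m = 24.0069.
Social marginal benefit = demand + MEB = 163.70 - 1.62Q.
Set SMB = MC: 163.70 - 1.62Q = 43.13 + 1.39Q → Q* = 40.0565.
Between Q* and Q_m the wedge SMB − MC runs linearly from 0 to MEB(Q_m), so the loss is a triangle.
DWL = ½ × 16.0496 × 48.3092 = 387.6717.

DWL = $387.67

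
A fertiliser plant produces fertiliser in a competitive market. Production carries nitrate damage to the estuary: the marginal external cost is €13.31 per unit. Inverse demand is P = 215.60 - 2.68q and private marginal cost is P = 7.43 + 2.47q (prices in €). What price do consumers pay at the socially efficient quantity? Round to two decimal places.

Social marginal cost = private MC + MEC = 20.74 + 2.47q.
Set SMC = demand: 20.74 + 2.47q = 215.60 - 2.68q → q* = 37.8369.
Consumer price on the demand curve at q*: 215.60 − 2.68×37.8369 = 114.1971.

P = €114.20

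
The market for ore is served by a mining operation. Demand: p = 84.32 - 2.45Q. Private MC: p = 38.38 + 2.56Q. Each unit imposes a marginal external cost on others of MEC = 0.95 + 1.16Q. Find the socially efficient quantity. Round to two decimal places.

Q* = 7.29

Social marginal cost = private MC + MEC = 39.33 + 3.72Q.
Set SMC = demand: 39.33 + 3.72Q = 84.32 - 2.45Q → Q* = 7.2917.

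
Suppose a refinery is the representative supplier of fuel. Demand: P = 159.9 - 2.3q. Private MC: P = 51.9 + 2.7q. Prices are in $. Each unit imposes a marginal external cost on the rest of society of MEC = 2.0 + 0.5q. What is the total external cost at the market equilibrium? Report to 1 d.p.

Market equilibrium (private): 51.9 + 2.7q = 159.9 - 2.3q → q_m = 21.6000.
Total external cost = ∫₀^{q_m} (2.0 + 0.5q) dq = 2.0×21.6000 + ½×0.5×21.6000² = 159.8400.

$159.8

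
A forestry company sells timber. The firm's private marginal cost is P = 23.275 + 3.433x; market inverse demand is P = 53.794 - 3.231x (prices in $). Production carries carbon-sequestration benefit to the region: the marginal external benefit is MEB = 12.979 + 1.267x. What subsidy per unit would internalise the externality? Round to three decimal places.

subsidy = $23.191 per unit

Social marginal cost = private MC − MEB = 10.296 + 2.166x.
Set SMC = demand: 10.296 + 2.166x = 53.794 - 3.231x → x* = 8.0597.
The Pigouvian subsidy equals MEB at x*: 12.979 + 1.267×8.0597 = 23.1906.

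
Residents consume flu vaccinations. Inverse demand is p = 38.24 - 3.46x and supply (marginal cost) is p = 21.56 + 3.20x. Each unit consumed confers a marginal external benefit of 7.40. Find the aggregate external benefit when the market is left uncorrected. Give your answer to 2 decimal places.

18.53

Market equilibrium (private): 21.56 + 3.20x = 38.24 - 3.46x → x_m = 2.5045.
Total external benefit = MEB × x_m = 7.40 × 2.5045 = 18.5333.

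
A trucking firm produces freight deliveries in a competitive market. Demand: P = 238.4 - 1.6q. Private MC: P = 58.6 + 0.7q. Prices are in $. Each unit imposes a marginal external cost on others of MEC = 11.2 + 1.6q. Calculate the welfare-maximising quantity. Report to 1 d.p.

q* = 43.2

Social marginal cost = private MC + MEC = 69.8 + 2.3q.
Set SMC = demand: 69.8 + 2.3q = 238.4 - 1.6q → q* = 43.2308.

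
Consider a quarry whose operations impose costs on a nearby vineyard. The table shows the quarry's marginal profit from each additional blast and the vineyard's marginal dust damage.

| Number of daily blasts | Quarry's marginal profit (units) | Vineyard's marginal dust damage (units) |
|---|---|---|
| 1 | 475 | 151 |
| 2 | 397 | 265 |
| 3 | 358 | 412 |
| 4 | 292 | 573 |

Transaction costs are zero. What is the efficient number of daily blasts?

2

Bargaining reaches the level where marginal profit last exceeds marginal dust damage.
That holds through level 2 (397 ≥ 265) but not at 3 (358 < 412).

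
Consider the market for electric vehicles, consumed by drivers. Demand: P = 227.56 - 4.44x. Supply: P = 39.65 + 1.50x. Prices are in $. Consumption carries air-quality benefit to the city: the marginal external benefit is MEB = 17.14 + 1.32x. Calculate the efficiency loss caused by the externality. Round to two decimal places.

DWL = $375.43

Market equilibrium (private): 39.65 + 1.50x = 227.56 - 4.44x → x_m = 31.6347.
Social marginal benefit = demand + MEB = 244.70 - 3.12x.
Set SMB = MC: 244.70 - 3.12x = 39.65 + 1.50x → x* = 44.3831.
Height of the DWL triangle at x_m is SMB(x_m) − MC(x_m) = MEB(x_m) = 58.8978.
DWL = ½ × 12.7484 × 58.8978 = 375.4264.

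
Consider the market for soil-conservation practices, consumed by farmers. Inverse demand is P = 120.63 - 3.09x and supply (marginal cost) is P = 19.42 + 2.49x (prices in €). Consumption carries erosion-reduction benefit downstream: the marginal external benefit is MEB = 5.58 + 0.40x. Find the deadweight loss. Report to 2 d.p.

Market equilibrium (private): 19.42 + 2.49x = 120.63 - 3.09x → x_m = 18.1380.
Social marginal benefit = demand + MEB = 126.21 - 2.69x.
Set SMB = MC: 126.21 - 2.69x = 19.42 + 2.49x → x* = 20.6158.
The welfare-loss triangle has base |x_m − x*| and height MEB(x_m) (the vertical gap between SMB and MC is zero at x* and MEB at x_m).
DWL = ½ × 2.4778 × 12.8352 = 15.9015.

DWL = €15.90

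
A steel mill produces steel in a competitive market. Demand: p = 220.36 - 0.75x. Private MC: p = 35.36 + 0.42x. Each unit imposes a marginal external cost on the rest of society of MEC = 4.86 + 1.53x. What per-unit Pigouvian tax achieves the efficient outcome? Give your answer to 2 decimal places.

tax = 106.94 per unit

Social marginal cost = private MC + MEC = 40.22 + 1.95x.
Set SMC = demand: 40.22 + 1.95x = 220.36 - 0.75x → x* = 66.7185.
The Pigouvian tax equals MEC at x*: 4.86 + 1.53×66.7185 = 106.9393.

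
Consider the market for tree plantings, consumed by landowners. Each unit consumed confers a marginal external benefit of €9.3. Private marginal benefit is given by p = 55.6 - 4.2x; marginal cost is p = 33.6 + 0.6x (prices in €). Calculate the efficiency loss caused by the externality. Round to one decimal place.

DWL = €9.0

Market equilibrium (private): 33.6 + 0.6x = 55.6 - 4.2x → x_m = 4.5833.
Social marginal benefit = demand + MEB = 64.9 - 4.2x.
Set SMB = MC: 64.9 - 4.2x = 33.6 + 0.6x → x* = 6.5208.
The welfare-loss triangle has base |x_m − x*| and height MEB(x_m) (the vertical gap between SMB and MC is zero at x* and MEB at x_m).
DWL = ½ × 1.9375 × 9.3000 = 9.0094.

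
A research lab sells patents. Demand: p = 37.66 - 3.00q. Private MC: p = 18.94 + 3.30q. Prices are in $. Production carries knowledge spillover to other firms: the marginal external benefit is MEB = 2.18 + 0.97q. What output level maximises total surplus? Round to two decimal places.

Social marginal cost = private MC − MEB = 16.76 + 2.33q.
Set SMC = demand: 16.76 + 2.33q = 37.66 - 3.00q → q* = 3.9212.

q* = 3.92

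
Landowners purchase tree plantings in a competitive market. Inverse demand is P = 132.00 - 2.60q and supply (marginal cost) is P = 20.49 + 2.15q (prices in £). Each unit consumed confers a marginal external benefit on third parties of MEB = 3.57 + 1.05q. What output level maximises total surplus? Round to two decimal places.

q* = 31.10

Social marginal benefit = demand + MEB = 135.57 - 1.55q.
Set SMB = MC: 135.57 - 1.55q = 20.49 + 2.15q → q* = 31.1027.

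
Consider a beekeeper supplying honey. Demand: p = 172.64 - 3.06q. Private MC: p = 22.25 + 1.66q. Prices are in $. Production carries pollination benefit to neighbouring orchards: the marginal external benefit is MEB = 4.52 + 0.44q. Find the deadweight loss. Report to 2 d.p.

Market equilibrium (private): 22.25 + 1.66q = 172.64 - 3.06q → q_m = 31.8623.
Social marginal cost = private MC − MEB = 17.73 + 1.22q.
Set SMC = demand: 17.73 + 1.22q = 172.64 - 3.06q → q* = 36.1939.
The loss is the area between SMC and demand from q* to q_m; with linear curves that's a triangle of height MEB(q_m).
DWL = ½ × 4.3316 × 18.5394 = 40.1526.

DWL = $40.15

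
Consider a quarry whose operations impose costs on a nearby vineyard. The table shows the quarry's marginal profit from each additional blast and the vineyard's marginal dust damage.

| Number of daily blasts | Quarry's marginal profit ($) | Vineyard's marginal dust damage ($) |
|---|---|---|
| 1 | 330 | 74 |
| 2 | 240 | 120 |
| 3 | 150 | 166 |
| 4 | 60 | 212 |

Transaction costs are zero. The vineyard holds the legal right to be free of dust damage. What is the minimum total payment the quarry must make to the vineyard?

Efficient level: marginal profit ≥ marginal dust damage through level 2, so k* = 2.
With the vineyard holding the right, the quarry must at least compensate total damage at k*: 74 + 120 = 194.

$194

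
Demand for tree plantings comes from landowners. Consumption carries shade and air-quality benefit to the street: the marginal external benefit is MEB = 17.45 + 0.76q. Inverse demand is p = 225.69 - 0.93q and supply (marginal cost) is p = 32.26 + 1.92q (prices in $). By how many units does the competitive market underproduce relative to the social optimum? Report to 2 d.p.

33.03 units

Market equilibrium (private): 32.26 + 1.92q = 225.69 - 0.93q → q_m = 67.8702.
Social marginal benefit = demand + MEB = 243.14 - 0.17q.
Set SMB = MC: 243.14 - 0.17q = 32.26 + 1.92q → q* = 100.8995.
Gap = |67.8702 − 100.8995| = 33.0293.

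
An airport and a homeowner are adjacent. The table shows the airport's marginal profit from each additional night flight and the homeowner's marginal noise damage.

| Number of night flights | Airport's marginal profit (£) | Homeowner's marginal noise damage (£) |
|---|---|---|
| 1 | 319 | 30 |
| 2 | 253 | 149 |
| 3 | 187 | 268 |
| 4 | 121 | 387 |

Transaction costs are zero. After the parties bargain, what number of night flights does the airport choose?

2

Bargaining reaches the level where marginal profit last exceeds marginal noise damage.
That holds through level 2 (253 ≥ 149) but not at 3 (187 < 268).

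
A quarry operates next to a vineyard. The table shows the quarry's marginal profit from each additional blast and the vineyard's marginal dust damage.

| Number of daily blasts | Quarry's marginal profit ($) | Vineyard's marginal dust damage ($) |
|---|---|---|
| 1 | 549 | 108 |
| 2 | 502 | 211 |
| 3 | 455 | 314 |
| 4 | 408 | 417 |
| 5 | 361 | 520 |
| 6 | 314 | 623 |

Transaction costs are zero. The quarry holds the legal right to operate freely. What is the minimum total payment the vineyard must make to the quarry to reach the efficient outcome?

$1083

Left alone the quarry would choose level 6 (marginal profit stays positive).
Efficient level: k* = 3 (marginal profit ≥ marginal dust damage through 3).
The vineyard must at least cover the quarry's forgone profit from cutting 6→3: 408 + 361 + 314 = 1083.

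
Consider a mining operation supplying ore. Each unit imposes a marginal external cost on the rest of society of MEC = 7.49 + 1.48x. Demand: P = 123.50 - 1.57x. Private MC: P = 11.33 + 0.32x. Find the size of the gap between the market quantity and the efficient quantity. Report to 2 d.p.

Market equilibrium (private): 11.33 + 0.32x = 123.50 - 1.57x → x_m = 59.3492.
Social marginal cost = private MC + MEC = 18.82 + 1.80x.
Set SMC = demand: 18.82 + 1.80x = 123.50 - 1.57x → x* = 31.0623.
Gap = |59.3492 − 31.0623| = 28.2869.

28.29 units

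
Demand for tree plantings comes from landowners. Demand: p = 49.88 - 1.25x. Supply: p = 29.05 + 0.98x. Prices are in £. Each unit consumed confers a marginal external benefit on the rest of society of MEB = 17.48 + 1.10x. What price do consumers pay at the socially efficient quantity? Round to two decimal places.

P = £7.50

Social marginal benefit = demand + MEB = 67.36 - 0.15x.
Set SMB = MC: 67.36 - 0.15x = 29.05 + 0.98x → x* = 33.9027.
Consumer price on the demand curve at x*: 49.88 − 1.25×33.9027 = 7.5016.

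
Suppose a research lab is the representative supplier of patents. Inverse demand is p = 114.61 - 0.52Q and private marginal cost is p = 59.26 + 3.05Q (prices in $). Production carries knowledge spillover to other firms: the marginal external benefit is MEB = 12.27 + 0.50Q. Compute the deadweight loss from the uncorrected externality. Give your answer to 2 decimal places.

Market equilibrium (private): 59.26 + 3.05Q = 114.61 - 0.52Q → Q_m = 15.5042.
Social marginal cost = private MC − MEB = 46.99 + 2.55Q.
Set SMC = demand: 46.99 + 2.55Q = 114.61 - 0.52Q → Q* = 22.0261.
Between Q* and Q_m the wedge demand − SMC runs linearly from 0 to MEB(Q_m), so the loss is a triangle.
DWL = ½ × 6.5219 × 20.0221 = 65.2911.

DWL = $65.29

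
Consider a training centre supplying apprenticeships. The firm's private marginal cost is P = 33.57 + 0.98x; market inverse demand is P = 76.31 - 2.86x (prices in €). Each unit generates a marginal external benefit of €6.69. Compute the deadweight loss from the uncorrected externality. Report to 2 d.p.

Market equilibrium (private): 33.57 + 0.98x = 76.31 - 2.86x → x_m = 11.1302.
Social marginal cost = private MC − MEB = 26.88 + 0.98x.
Set SMC = demand: 26.88 + 0.98x = 76.31 - 2.86x → x* = 12.8724.
The welfare-loss triangle has base |x_m − x*| and height MEB(x_m) (the vertical gap between SMC and demand is zero at x* and MEB at x_m).
DWL = ½ × 1.7422 × 6.6900 = 5.8277.

DWL = €5.83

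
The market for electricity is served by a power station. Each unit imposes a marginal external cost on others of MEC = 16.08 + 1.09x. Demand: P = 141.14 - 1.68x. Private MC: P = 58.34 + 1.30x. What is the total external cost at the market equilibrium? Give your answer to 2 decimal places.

Market equilibrium (private): 58.34 + 1.30x = 141.14 - 1.68x → x_m = 27.7852.
Total external cost = ∫₀^{x_m} (16.08 + 1.09x) dx = 16.08×27.7852 + ½×1.09×27.7852² = 867.5355.

867.54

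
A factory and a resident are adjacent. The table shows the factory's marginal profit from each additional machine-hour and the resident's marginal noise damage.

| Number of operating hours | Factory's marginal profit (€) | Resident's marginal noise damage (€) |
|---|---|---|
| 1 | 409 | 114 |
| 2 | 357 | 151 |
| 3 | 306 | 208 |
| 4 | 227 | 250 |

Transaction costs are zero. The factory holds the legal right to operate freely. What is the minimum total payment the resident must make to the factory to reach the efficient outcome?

Left alone the factory would choose level 4 (marginal profit stays positive).
Efficient level: k* = 3 (marginal profit ≥ marginal noise damage through 3).
The resident must at least cover the factory's forgone profit from cutting 4→3: 227 = 227.

€227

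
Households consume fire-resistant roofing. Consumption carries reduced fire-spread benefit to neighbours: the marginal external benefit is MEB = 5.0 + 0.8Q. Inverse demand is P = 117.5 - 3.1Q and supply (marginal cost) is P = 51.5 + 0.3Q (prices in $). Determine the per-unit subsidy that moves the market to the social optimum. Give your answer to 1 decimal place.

Social marginal benefit = demand + MEB = 122.5 - 2.3Q.
Set SMB = MC: 122.5 - 2.3Q = 51.5 + 0.3Q → Q* = 27.3077.
The Pigouvian subsidy equals MEB at Q*: 5.0 + 0.8×27.3077 = 26.8462.

subsidy = $26.8 per unit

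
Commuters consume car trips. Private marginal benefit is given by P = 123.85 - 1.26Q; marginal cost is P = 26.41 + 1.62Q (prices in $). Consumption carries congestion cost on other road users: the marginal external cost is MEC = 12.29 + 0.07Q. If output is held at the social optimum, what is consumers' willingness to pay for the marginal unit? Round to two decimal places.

P = $87.48

Social marginal benefit = demand − MEC = 111.56 - 1.33Q.
Set SMB = MC: 111.56 - 1.33Q = 26.41 + 1.62Q → Q* = 28.8644.
Consumer price on the demand curve at Q*: 123.85 − 1.26×28.8644 = 87.4809.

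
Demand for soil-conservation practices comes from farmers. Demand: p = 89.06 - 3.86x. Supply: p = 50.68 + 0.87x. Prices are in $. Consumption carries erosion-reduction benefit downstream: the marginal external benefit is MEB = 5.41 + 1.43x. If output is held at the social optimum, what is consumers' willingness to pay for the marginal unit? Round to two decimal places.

P = $37.84

Social marginal benefit = demand + MEB = 94.47 - 2.43x.
Set SMB = MC: 94.47 - 2.43x = 50.68 + 0.87x → x* = 13.2697.
Consumer price on the demand curve at x*: 89.06 − 3.86×13.2697 = 37.8390.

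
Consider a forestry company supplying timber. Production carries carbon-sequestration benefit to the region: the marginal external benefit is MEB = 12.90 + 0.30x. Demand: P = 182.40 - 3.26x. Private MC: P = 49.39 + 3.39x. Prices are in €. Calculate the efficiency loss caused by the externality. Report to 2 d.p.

Market equilibrium (private): 49.39 + 3.39x = 182.40 - 3.26x → x_m = 20.0015.
Social marginal cost = private MC − MEB = 36.49 + 3.09x.
Set SMC = demand: 36.49 + 3.09x = 182.40 - 3.26x → x* = 22.9780.
Between x* and x_m the wedge demand − SMC runs linearly from 0 to MEB(x_m), so the loss is a triangle.
DWL = ½ × 2.9765 × 18.9005 = 28.1287.

DWL = €28.13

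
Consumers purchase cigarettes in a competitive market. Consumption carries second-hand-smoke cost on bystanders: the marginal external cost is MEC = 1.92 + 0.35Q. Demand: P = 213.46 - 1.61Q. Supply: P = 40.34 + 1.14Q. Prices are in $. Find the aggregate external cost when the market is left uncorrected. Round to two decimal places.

Market equilibrium (private): 40.34 + 1.14Q = 213.46 - 1.61Q → Q_m = 62.9527.
Total external cost = ∫₀^{Q_m} (1.92 + 0.35Q) dQ = 1.92×62.9527 + ½×0.35×62.9527² = 814.4016.

$814.40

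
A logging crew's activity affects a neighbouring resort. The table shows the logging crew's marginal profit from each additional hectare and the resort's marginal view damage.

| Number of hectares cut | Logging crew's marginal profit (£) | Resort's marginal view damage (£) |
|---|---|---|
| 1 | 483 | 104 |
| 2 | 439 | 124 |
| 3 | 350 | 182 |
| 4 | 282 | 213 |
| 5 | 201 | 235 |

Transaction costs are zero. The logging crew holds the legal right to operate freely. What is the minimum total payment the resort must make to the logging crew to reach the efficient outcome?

Left alone the logging crew would choose level 5 (marginal profit stays positive).
Efficient level: k* = 4 (marginal profit ≥ marginal view damage through 4).
The resort must at least cover the logging crew's forgone profit from cutting 5→4: 201 = 201.

£201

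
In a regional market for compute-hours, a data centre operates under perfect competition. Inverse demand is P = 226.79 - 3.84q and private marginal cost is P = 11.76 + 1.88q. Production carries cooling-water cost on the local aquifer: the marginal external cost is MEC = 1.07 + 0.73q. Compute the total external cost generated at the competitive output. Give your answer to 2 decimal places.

556.05

Market equilibrium (private): 11.76 + 1.88q = 226.79 - 3.84q → q_m = 37.5927.
Total external cost = ∫₀^{q_m} (1.07 + 0.73q) dq = 1.07×37.5927 + ½×0.73×37.5927² = 556.0462.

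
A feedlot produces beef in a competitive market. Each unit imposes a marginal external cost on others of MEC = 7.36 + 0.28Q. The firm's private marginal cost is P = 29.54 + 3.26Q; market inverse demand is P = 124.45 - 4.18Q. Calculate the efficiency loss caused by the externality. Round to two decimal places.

DWL = 7.74

Market equilibrium (private): 29.54 + 3.26Q = 124.45 - 4.18Q → Q_m = 12.7567.
Social marginal cost = private MC + MEC = 36.90 + 3.54Q.
Set SMC = demand: 36.90 + 3.54Q = 124.45 - 4.18Q → Q* = 11.3407.
The loss is the area between SMC and demand from Q* to Q_m; with linear curves that's a triangle of height MEC(Q_m).
DWL = ½ × 1.4160 × 10.9319 = 7.7398.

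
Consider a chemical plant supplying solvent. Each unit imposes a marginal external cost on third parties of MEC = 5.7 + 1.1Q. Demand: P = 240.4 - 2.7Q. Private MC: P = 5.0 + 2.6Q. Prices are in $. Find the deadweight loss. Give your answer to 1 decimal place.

Market equilibrium (private): 5.0 + 2.6Q = 240.4 - 2.7Q → Q_m = 44.4151.
Social marginal cost = private MC + MEC = 10.7 + 3.7Q.
Set SMC = demand: 10.7 + 3.7Q = 240.4 - 2.7Q → Q* = 35.8906.
The loss is the area between SMC and demand from Q* to Q_m; with linear curves that's a triangle of height MEC(Q_m).
DWL = ½ × 8.5245 × 54.5566 = 232.5339.

DWL = $232.5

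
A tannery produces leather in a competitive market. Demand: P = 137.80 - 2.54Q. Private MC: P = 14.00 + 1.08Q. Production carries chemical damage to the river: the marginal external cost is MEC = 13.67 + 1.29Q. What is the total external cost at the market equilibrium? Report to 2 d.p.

Market equilibrium (private): 14.00 + 1.08Q = 137.80 - 2.54Q → Q_m = 34.1989.
Total external cost = ∫₀^{Q_m} (13.67 + 1.29Q) dQ = 13.67×34.1989 + ½×1.29×34.1989² = 1221.8682.

1221.87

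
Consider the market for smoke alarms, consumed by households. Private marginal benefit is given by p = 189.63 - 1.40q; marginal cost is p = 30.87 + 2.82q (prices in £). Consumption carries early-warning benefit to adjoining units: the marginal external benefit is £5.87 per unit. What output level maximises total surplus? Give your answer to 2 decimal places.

q* = 39.01

Social marginal benefit = demand + MEB = 195.50 - 1.40q.
Set SMB = MC: 195.50 - 1.40q = 30.87 + 2.82q → q* = 39.0118.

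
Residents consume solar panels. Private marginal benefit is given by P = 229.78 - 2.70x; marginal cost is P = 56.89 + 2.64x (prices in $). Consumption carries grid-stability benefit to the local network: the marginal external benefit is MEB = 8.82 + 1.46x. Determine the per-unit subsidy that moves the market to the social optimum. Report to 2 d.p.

Social marginal benefit = demand + MEB = 238.60 - 1.24x.
Set SMB = MC: 238.60 - 1.24x = 56.89 + 2.64x → x* = 46.8325.
The Pigouvian subsidy equals MEB at x*: 8.82 + 1.46×46.8325 = 77.1955.

subsidy = $77.20 per unit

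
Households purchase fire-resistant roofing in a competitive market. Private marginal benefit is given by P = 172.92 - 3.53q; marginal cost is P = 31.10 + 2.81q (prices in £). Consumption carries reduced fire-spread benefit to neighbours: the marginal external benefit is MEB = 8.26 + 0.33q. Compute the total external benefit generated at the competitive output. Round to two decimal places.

Market equilibrium (private): 31.10 + 2.81q = 172.92 - 3.53q → q_m = 22.3691.
Total external benefit = ∫₀^{q_m} (8.26 + 0.33q) dq = 8.26×22.3691 + ½×0.33×22.3691² = 267.3309.

£267.33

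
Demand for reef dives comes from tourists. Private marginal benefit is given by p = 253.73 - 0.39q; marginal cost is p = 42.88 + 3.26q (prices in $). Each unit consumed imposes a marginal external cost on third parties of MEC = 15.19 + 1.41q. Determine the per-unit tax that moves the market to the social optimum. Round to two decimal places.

Social marginal benefit = demand − MEC = 238.54 - 1.80q.
Set SMB = MC: 238.54 - 1.80q = 42.88 + 3.26q → q* = 38.6680.
The Pigouvian tax equals MEC at q*: 15.19 + 1.41×38.6680 = 69.7119.

tax = $69.71 per unit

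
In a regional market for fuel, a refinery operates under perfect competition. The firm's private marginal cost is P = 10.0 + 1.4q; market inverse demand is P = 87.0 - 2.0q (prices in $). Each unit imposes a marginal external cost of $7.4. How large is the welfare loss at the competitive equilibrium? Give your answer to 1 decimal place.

DWL = $8.1

Market equilibrium (private): 10.0 + 1.4q = 87.0 - 2.0q → q_m = 22.6471.
Social marginal cost = private MC + MEC = 17.4 + 1.4q.
Set SMC = demand: 17.4 + 1.4q = 87.0 - 2.0q → q* = 20.4706.
The welfare-loss triangle has base |q_m − q*| and height MEC(q_m) (the vertical gap between SMC and demand is zero at q* and MEC at q_m).
DWL = ½ × 2.1765 × 7.4000 = 8.0531.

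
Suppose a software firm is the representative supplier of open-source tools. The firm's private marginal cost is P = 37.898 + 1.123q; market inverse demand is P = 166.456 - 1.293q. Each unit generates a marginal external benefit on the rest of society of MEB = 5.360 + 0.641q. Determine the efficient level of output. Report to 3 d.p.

Social marginal cost = private MC − MEB = 32.538 + 0.482q.
Set SMC = demand: 32.538 + 0.482q = 166.456 - 1.293q → q* = 75.4468.

q* = 75.447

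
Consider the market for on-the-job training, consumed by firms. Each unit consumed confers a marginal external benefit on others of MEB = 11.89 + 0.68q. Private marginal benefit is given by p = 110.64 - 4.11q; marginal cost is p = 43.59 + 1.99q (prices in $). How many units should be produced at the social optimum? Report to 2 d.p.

Social marginal benefit = demand + MEB = 122.53 - 3.43q.
Set SMB = MC: 122.53 - 3.43q = 43.59 + 1.99q → q* = 14.5646.

q* = 14.56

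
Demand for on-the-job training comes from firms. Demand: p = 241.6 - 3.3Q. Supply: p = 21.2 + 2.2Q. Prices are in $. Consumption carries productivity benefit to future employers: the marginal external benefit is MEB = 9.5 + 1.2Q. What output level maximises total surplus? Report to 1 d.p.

Social marginal benefit = demand + MEB = 251.1 - 2.1Q.
Set SMB = MC: 251.1 - 2.1Q = 21.2 + 2.2Q → Q* = 53.4651.

Q* = 53.5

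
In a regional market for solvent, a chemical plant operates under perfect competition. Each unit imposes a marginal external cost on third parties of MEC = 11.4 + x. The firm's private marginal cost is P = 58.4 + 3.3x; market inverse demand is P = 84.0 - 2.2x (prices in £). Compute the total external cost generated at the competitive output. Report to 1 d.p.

£63.9

Market equilibrium (private): 58.4 + 3.3x = 84.0 - 2.2x → x_m = 4.6545.
Total external cost = ∫₀^{x_m} (11.4 + 1.0x) dx = 11.4×4.6545 + ½×1.0×4.6545² = 63.8935.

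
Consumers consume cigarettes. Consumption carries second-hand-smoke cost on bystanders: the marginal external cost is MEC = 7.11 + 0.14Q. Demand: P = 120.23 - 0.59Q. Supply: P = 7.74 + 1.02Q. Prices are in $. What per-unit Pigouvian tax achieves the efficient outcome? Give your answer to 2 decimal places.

Social marginal benefit = demand − MEC = 113.12 - 0.73Q.
Set SMB = MC: 113.12 - 0.73Q = 7.74 + 1.02Q → Q* = 60.2171.
The Pigouvian tax equals MEC at Q*: 7.11 + 0.14×60.2171 = 15.5404.

tax = $15.54 per unit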